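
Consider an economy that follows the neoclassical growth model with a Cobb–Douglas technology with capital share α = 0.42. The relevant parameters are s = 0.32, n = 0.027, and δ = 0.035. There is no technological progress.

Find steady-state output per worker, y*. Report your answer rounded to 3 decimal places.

y* = 3.282

At the steady state, Δk = 0, so s·k^α = (n + δ)·k.
Dividing both sides by k: k^(1−α) = s / (n + δ).
k^0.58 = 0.32 / (0.027 + 0.035) = 0.32 / 0.062 = 5.1613
k* = 5.1613^(1/0.58) ≈ 16.9393
y* = (k*)^α = 16.9393^0.42 ≈ 3.2820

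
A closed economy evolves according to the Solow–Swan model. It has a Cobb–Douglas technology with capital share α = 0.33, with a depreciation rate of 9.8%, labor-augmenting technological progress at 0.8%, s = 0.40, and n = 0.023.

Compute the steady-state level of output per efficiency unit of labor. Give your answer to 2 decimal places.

At the steady state, Δk = 0, so s·k^α = (n + g + δ)·k.
Rearranging, k^(1−α) = s / (n + g + δ).
k^0.67 = 0.40 / (0.023 + 0.008 + 0.098) = 0.40 / 0.129 = 3.1008
k* = 3.1008^(1/0.67) ≈ 5.4143
y* = (k*)^α = 5.4143^0.33 ≈ 1.7461

y* ≈ 1.75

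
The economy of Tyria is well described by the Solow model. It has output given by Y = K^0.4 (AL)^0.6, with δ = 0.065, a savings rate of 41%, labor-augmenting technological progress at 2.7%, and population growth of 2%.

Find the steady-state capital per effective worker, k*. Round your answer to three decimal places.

Steady state requires s·f(k) = (n + g + δ)·k, i.e. s·k^α = (n + g + δ)·k.
Dividing both sides by k: k^(1−α) = s / (n + g + δ).
k^0.6 = 0.41 / (0.020 + 0.027 + 0.065) = 0.41 / 0.112 = 3.6607
k* = 3.6607^(1/0.6) ≈ 8.6951

k* = 8.695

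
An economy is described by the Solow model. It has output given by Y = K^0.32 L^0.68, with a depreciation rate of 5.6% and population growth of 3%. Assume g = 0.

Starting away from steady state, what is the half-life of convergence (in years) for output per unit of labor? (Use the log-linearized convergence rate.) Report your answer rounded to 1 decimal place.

Near the steady state the convergence rate is λ = (1 − α)(n + δ).
λ = (1 − 0.32) × 0.086 = 0.68 × 0.086 = 0.05848
Half-life = ln 2 / λ = 0.6931 / 0.05848 ≈ 11.85 years

half-life ≈ 11.9 years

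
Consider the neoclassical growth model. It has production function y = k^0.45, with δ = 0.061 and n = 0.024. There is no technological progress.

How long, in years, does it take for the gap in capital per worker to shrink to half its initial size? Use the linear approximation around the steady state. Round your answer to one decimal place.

Near the steady state the convergence rate is λ = (1 − α)(n + δ).
λ = (1 − 0.45) × 0.085 = 0.55 × 0.085 = 0.04675
Half-life = ln 2 / λ = 0.6931 / 0.04675 ≈ 14.83 years

t_½ ≈ 14.8 years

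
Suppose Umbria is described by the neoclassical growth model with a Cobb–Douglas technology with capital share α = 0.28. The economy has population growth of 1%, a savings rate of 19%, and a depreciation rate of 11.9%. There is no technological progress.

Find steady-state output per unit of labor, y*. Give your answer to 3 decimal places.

y* = 1.163

Steady state requires s·f(k) = (n + δ)·k, i.e. s·k^α = (n + δ)·k.
Dividing both sides by k: k^(1−α) = s / (n + δ).
k^0.72 = 0.19 / (0.010 + 0.119) = 0.19 / 0.129 = 1.4729
k* = 1.4729^(1/0.72) ≈ 1.7123
y* = (k*)^α = 1.7123^0.28 ≈ 1.1625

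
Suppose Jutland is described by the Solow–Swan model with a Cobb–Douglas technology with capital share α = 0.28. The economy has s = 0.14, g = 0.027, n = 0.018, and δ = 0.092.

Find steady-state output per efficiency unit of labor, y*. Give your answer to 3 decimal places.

y* = 1.008

In steady state, investment equals break-even investment: s·k^α = (n + g + δ)·k.
Dividing both sides by k: k^(1−α) = s / (n + g + δ).
k^0.72 = 0.14 / (0.018 + 0.027 + 0.092) = 0.14 / 0.137 = 1.0219
k* = 1.0219^(1/0.72) ≈ 1.0305
y* = (k*)^α = 1.0305^0.28 ≈ 1.0084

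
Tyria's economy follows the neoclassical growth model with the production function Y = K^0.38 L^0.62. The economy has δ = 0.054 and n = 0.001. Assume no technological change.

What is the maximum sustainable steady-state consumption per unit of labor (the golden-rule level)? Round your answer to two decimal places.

c_gold ≈ 2.03

At the golden rule, f'(k) = n + δ, so α·k^(α−1) = n + δ and k_gold = (α/(n + δ))^(1/(1−α)).
k_gold = (0.38/0.055)^(1/0.62) = 6.9091^1.6129 ≈ 22.5893
c_gold = f(k_gold) − (n + δ)·k_gold = 3.2695 − 0.055×22.5893 ≈ 2.0271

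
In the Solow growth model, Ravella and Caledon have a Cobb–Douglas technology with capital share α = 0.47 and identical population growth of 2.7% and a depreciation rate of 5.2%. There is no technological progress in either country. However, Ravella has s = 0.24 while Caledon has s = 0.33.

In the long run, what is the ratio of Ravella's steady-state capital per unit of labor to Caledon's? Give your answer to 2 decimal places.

ratio ≈ 0.55

Steady-state k* = [s/(n + δ)]^(1/(1−α)), so the ratio is [ (s_R/(n + δ)_R) / (s_C/(n + δ)_C) ]^1.8868.
s_R/(n + δ)_R = 0.24/0.079 = 3.0380; s_C/(n + δ)_C = 0.33/0.079 = 4.1772.
Ratio = (3.0380/4.1772)^1.8868 = 0.7273^1.8868 ≈ 0.5484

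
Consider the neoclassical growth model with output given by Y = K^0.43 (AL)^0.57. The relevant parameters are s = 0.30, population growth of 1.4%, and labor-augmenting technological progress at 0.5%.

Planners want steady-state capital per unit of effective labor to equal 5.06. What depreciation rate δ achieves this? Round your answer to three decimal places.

δ ≈ 0.100

At the steady state, Δk = 0, so s·k^α = (n + g + δ)·k.
So s / (n + g + δ) = (k*)^(1−α) = 5.06^0.57 = 2.5198.
Therefore n + g + δ = s / 2.5198 = 0.30 / 2.5198 = 0.1191, so δ = 0.1191 − 0.019 = 0.1001.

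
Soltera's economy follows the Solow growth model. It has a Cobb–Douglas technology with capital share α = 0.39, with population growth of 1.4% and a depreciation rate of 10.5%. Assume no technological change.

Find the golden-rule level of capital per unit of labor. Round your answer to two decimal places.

k_gold ≈ 7.00

The golden rule sets f'(k) = n + δ, i.e. α·k^(α−1) = n + δ.
So k^(1−α) = α / (n + δ) = 0.39 / 0.119 = 3.2773.
k_gold = 3.2773^(1/0.61) ≈ 7.0002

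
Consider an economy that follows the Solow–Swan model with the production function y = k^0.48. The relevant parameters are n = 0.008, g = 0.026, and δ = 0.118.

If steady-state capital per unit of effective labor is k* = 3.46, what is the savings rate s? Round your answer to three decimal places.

s ≈ 0.290

At the steady state, Δk = 0, so s·k^α = (n + g + δ)·k.
So s / (n + g + δ) = (k*)^(1−α) = 3.46^0.52 = 1.9069.
Therefore s = 1.9069 × (n + g + δ) = 1.9069 × 0.152 = 0.2898.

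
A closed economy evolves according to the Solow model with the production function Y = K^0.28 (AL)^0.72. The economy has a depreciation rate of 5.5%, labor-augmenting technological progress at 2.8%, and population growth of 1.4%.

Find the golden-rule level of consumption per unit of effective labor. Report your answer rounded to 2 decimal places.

At the golden rule, f'(k) = n + g + δ, so α·k^(α−1) = n + g + δ and k_gold = (α/(n + g + δ))^(1/(1−α)).
k_gold = (0.28/0.097)^(1/0.72) = 2.8866^1.3889 ≈ 4.3594
c_gold = f(k_gold) − (n + g + δ)·k_gold = 1.5102 − 0.097×4.3594 ≈ 1.0873

c_gold ≈ 1.09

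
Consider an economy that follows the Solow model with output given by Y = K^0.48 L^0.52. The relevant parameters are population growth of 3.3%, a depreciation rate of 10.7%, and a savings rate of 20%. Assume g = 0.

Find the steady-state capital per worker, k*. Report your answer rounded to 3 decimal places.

k* = 1.986

At the steady state, Δk = 0, so s·k^α = (n + δ)·k.
Dividing both sides by k: k^(1−α) = s / (n + δ).
k^0.52 = 0.20 / (0.033 + 0.107) = 0.20 / 0.140 = 1.4286
k* = 1.4286^(1/0.52) ≈ 1.9857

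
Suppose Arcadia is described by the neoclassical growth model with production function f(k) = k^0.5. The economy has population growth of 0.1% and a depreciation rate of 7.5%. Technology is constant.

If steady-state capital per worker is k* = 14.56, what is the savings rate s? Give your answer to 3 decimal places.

s ≈ 0.290

At the steady state, Δk = 0, so s·k^α = (n + δ)·k.
So s / (n + δ) = (k*)^(1−α) = 14.56^0.5 = 3.8158.
Therefore s = 3.8158 × (n + δ) = 3.8158 × 0.076 = 0.2900.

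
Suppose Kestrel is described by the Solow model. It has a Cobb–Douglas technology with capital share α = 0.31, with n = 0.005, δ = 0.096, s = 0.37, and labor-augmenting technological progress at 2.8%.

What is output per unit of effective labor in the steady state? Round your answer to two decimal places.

At the steady state, Δk = 0, so s·k^α = (n + g + δ)·k.
Dividing both sides by k: k^(1−α) = s / (n + g + δ).
k^0.69 = 0.37 / (0.005 + 0.028 + 0.096) = 0.37 / 0.129 = 2.8682
k* = 2.8682^(1/0.69) ≈ 4.6047
y* = (k*)^α = 4.6047^0.31 ≈ 1.6054

y* ≈ 1.61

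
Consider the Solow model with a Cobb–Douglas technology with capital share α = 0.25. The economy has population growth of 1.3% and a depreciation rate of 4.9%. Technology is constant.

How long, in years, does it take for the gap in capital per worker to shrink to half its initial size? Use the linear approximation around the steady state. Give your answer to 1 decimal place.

Near the steady state the convergence rate is λ = (1 − α)(n + δ).
λ = (1 − 0.25) × 0.062 = 0.75 × 0.062 = 0.0465
Half-life = ln 2 / λ = 0.6931 / 0.0465 ≈ 14.91 years

t_½ ≈ 14.9 years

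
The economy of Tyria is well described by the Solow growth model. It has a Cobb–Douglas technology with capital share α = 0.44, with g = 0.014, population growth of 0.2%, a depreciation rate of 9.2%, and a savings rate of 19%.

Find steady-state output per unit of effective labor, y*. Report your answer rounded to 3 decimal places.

At the steady state, Δk = 0, so s·k^α = (n + g + δ)·k.
Rearranging, k^(1−α) = s / (n + g + δ).
k^0.56 = 0.19 / (0.002 + 0.014 + 0.092) = 0.19 / 0.108 = 1.7593
k* = 1.7593^(1/0.56) ≈ 2.7422
y* = (k*)^α = 2.7422^0.44 ≈ 1.5587

y* ≈ 1.559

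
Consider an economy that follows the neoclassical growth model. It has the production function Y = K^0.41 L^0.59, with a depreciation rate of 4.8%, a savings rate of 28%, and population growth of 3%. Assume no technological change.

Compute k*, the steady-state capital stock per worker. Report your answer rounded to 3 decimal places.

k* = 8.725

In steady state, investment equals break-even investment: s·k^α = (n + δ)·k.
Rearranging, k^(1−α) = s / (n + δ).
k^0.59 = 0.28 / (0.030 + 0.048) = 0.28 / 0.078 = 3.5897
k* = 3.5897^(1/0.59) ≈ 8.7252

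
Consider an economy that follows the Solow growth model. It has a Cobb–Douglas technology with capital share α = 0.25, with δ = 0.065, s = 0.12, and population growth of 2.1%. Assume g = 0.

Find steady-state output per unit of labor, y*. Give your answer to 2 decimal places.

Steady state requires s·f(k) = (n + δ)·k, i.e. s·k^α = (n + δ)·k.
Rearranging, k^(1−α) = s / (n + δ).
k^0.75 = 0.12 / (0.021 + 0.065) = 0.12 / 0.086 = 1.3953
k* = 1.3953^(1/0.75) ≈ 1.5592
y* = (k*)^α = 1.5592^0.25 ≈ 1.1174

y* ≈ 1.12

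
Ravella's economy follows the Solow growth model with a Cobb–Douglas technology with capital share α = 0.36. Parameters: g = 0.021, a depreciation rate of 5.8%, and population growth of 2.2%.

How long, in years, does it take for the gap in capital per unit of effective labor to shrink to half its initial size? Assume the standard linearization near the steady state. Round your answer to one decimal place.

half-life ≈ 10.7 years

Near the steady state the convergence rate is λ = (1 − α)(n + g + δ).
λ = (1 − 0.36) × 0.101 = 0.64 × 0.101 = 0.06464
Half-life = ln 2 / λ = 0.6931 / 0.06464 ≈ 10.72 years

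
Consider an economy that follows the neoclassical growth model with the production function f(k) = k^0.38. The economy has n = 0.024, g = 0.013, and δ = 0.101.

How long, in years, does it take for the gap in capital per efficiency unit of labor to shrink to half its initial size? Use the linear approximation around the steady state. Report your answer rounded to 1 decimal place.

half-life ≈ 8.1 years

Near the steady state the convergence rate is λ = (1 − α)(n + g + δ).
λ = (1 − 0.38) × 0.138 = 0.62 × 0.138 = 0.08556
Half-life = ln 2 / λ = 0.6931 / 0.08556 ≈ 8.10 years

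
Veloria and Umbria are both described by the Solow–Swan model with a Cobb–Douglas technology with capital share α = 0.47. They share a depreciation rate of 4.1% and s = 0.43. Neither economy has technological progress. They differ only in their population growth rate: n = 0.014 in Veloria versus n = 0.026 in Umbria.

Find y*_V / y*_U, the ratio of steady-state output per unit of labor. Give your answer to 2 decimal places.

ratio ≈ 1.19

Steady-state y* = [s/(n + δ)]^(α/(1−α)), so the ratio is [ (s_V/(n + δ)_V) / (s_U/(n + δ)_U) ]^0.8868.
s_V/(n + δ)_V = 0.43/0.055 = 7.8182; s_U/(n + δ)_U = 0.43/0.067 = 6.4179.
Ratio = (7.8182/6.4179)^0.8868 = 1.2182^0.8868 ≈ 1.1913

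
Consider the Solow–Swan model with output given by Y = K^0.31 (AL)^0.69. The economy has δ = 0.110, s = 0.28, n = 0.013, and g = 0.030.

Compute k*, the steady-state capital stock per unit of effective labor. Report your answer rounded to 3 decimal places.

In steady state, investment equals break-even investment: s·k^α = (n + g + δ)·k.
Dividing both sides by k: k^(1−α) = s / (n + g + δ).
k^0.69 = 0.28 / (0.013 + 0.030 + 0.110) = 0.28 / 0.153 = 1.8301
k* = 1.8301^(1/0.69) ≈ 2.4010

k* ≈ 2.401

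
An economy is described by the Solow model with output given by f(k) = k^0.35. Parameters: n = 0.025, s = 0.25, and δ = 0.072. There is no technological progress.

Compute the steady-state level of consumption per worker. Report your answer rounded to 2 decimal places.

c* = 1.25

In steady state, investment equals break-even investment: s·k^α = (n + δ)·k.
Rearranging, k^(1−α) = s / (n + δ).
k^0.65 = 0.25 / (0.025 + 0.072) = 0.25 / 0.097 = 2.5773
k* = 2.5773^(1/0.65) ≈ 4.2910
y* = (k*)^α = 4.2910^0.35 ≈ 1.6649
c* = (1 − s)·y* = (1 − 0.25) × 1.6649 ≈ 1.2487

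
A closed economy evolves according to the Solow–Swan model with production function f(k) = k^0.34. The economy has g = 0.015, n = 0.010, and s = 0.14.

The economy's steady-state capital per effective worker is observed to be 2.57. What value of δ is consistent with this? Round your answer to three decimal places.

In steady state, investment equals break-even investment: s·k^α = (n + g + δ)·k.
So s / (n + g + δ) = (k*)^(1−α) = 2.57^0.66 = 1.8645.
Therefore n + g + δ = s / 1.8645 = 0.14 / 1.8645 = 0.0751, so δ = 0.0751 − 0.025 = 0.0501.

δ ≈ 0.050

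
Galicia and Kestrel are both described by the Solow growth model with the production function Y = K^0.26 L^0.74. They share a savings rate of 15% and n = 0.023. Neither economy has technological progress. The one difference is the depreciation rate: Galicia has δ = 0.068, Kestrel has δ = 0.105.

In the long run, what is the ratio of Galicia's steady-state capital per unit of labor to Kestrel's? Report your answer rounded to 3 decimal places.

k*_G / k*_K ≈ 1.586

Steady-state k* = [s/(n + δ)]^(1/(1−α)), so the ratio is [ (s_G/(n + δ)_G) / (s_K/(n + δ)_K) ]^1.3514.
s_G/(n + δ)_G = 0.15/0.091 = 1.6484; s_K/(n + δ)_K = 0.15/0.128 = 1.1719.
Ratio = (1.6484/1.1719)^1.3514 = 1.4066^1.3514 ≈ 1.5858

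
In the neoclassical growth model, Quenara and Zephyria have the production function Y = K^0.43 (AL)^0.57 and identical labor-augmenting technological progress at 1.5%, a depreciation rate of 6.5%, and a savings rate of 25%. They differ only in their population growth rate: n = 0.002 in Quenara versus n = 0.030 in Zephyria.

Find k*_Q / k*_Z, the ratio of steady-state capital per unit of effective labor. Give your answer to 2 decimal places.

k*_Q / k*_Z ≈ 1.67

Steady-state k* = [s/(n + g + δ)]^(1/(1−α)), so the ratio is [ (s_Q/(n + g + δ)_Q) / (s_Z/(n + g + δ)_Z) ]^1.7544.
s_Q/(n + g + δ)_Q = 0.25/0.082 = 3.0488; s_Z/(n + g + δ)_Z = 0.25/0.110 = 2.2727.
Ratio = (3.0488/2.2727)^1.7544 = 1.3415^1.7544 ≈ 1.6743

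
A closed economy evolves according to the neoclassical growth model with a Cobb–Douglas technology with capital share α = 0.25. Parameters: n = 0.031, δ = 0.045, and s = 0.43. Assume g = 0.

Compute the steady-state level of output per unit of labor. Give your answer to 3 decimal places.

y* ≈ 1.782

In steady state, investment equals break-even investment: s·k^α = (n + δ)·k.
Rearranging, k^(1−α) = s / (n + δ).
k^0.75 = 0.43 / (0.031 + 0.045) = 0.43 / 0.076 = 5.6579
k* = 5.6579^(1/0.75) ≈ 10.0819
y* = (k*)^α = 10.0819^0.25 ≈ 1.7819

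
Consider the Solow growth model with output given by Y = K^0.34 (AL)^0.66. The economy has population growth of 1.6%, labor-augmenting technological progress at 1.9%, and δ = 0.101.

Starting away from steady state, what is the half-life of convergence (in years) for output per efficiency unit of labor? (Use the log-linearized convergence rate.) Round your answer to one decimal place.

Near the steady state the convergence rate is λ = (1 − α)(n + g + δ).
λ = (1 − 0.34) × 0.136 = 0.66 × 0.136 = 0.08976
Half-life = ln 2 / λ = 0.6931 / 0.08976 ≈ 7.72 years

t_½ ≈ 7.7 years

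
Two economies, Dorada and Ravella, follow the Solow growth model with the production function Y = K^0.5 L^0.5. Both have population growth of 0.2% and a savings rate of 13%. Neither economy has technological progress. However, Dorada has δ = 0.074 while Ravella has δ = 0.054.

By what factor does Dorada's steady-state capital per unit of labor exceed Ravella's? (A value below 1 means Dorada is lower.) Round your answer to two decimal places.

ratio ≈ 0.54

Steady-state k* = [s/(n + δ)]^(1/(1−α)), so the ratio is [ (s_D/(n + δ)_D) / (s_R/(n + δ)_R) ]^2.
s_D/(n + δ)_D = 0.13/0.076 = 1.7105; s_R/(n + δ)_R = 0.13/0.056 = 2.3214.
Ratio = (1.7105/2.3214)^2 = 0.7368^2 ≈ 0.5429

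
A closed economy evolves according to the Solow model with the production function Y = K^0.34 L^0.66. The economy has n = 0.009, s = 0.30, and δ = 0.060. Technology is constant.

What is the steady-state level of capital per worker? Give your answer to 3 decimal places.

k* ≈ 9.270

In steady state, investment equals break-even investment: s·k^α = (n + δ)·k.
Dividing both sides by k: k^(1−α) = s / (n + δ).
k^0.66 = 0.30 / (0.009 + 0.060) = 0.30 / 0.069 = 4.3478
k* = 4.3478^(1/0.66) ≈ 9.2699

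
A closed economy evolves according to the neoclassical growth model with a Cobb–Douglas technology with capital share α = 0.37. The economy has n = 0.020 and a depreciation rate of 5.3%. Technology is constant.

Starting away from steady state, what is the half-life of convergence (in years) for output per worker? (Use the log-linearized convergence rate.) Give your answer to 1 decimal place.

t_½ ≈ 15.1 years

Near the steady state the convergence rate is λ = (1 − α)(n + δ).
λ = (1 − 0.37) × 0.073 = 0.63 × 0.073 = 0.04599
Half-life = ln 2 / λ = 0.6931 / 0.04599 ≈ 15.07 years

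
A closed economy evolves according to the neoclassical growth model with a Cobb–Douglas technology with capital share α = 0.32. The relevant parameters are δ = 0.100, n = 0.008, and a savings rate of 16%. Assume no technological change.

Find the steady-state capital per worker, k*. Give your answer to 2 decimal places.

k* ≈ 1.78

Steady state requires s·f(k) = (n + δ)·k, i.e. s·k^α = (n + δ)·k.
Rearranging, k^(1−α) = s / (n + δ).
k^0.68 = 0.16 / (0.008 + 0.100) = 0.16 / 0.108 = 1.4815
k* = 1.4815^(1/0.68) ≈ 1.7825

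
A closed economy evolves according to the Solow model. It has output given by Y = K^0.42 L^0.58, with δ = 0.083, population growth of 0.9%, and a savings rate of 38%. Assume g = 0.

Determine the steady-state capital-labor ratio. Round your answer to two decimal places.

Steady state requires s·f(k) = (n + δ)·k, i.e. s·k^α = (n + δ)·k.
Dividing both sides by k: k^(1−α) = s / (n + δ).
k^0.58 = 0.38 / (0.009 + 0.083) = 0.38 / 0.092 = 4.1304
k* = 4.1304^(1/0.58) ≈ 11.5360

k* = 11.54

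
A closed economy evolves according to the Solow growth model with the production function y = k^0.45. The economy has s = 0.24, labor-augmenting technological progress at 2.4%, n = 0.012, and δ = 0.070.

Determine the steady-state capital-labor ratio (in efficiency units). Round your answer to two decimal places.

Steady state requires s·f(k) = (n + g + δ)·k, i.e. s·k^α = (n + g + δ)·k.
Dividing both sides by k: k^(1−α) = s / (n + g + δ).
k^0.55 = 0.24 / (0.012 + 0.024 + 0.070) = 0.24 / 0.106 = 2.2642
k* = 2.2642^(1/0.55) ≈ 4.4188

k* = 4.42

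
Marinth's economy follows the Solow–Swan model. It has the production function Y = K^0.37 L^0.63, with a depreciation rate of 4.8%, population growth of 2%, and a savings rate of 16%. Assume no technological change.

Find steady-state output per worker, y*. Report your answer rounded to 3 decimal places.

y* ≈ 1.653

In steady state, investment equals break-even investment: s·k^α = (n + δ)·k.
Dividing both sides by k: k^(1−α) = s / (n + δ).
k^0.63 = 0.16 / (0.020 + 0.048) = 0.16 / 0.068 = 2.3529
k* = 2.3529^(1/0.63) ≈ 3.8891
y* = (k*)^α = 3.8891^0.37 ≈ 1.6529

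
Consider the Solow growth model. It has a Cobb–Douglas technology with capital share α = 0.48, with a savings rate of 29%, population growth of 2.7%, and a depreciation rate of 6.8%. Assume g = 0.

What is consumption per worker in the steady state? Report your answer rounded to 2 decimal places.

At the steady state, Δk = 0, so s·k^α = (n + δ)·k.
Dividing both sides by k: k^(1−α) = s / (n + δ).
k^0.52 = 0.29 / (0.027 + 0.068) = 0.29 / 0.095 = 3.0526
k* = 3.0526^(1/0.52) ≈ 8.5518
y* = (k*)^α = 8.5518^0.48 ≈ 2.8015
c* = (1 − s)·y* = (1 − 0.29) × 2.8015 ≈ 1.9891

c* = 1.99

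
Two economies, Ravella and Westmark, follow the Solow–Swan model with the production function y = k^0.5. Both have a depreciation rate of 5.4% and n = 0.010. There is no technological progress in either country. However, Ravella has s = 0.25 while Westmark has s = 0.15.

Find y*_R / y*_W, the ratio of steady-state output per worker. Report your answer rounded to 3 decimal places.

Steady-state y* = [s/(n + δ)]^(α/(1−α)), so the ratio is [ (s_R/(n + δ)_R) / (s_W/(n + δ)_W) ]^1.
s_R/(n + δ)_R = 0.25/0.064 = 3.9063; s_W/(n + δ)_W = 0.15/0.064 = 2.3438.
Ratio = (3.9063/2.3438)^1 = 1.6667^1 ≈ 1.6667

y*_R / y*_W ≈ 1.667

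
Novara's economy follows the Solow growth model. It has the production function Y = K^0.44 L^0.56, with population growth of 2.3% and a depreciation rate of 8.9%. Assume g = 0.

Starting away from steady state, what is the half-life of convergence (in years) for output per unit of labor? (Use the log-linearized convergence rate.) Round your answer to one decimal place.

t_½ ≈ 11.1 years

Near the steady state the convergence rate is λ = (1 − α)(n + δ).
λ = (1 − 0.44) × 0.112 = 0.56 × 0.112 = 0.06272
Half-life = ln 2 / λ = 0.6931 / 0.06272 ≈ 11.05 years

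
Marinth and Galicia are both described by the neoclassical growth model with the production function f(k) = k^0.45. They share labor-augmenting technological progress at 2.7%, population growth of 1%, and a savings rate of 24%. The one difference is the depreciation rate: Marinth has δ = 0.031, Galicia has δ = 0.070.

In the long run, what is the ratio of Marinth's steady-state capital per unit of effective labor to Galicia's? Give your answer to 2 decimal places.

k*_M / k*_G ≈ 2.28

Steady-state k* = [s/(n + g + δ)]^(1/(1−α)), so the ratio is [ (s_M/(n + g + δ)_M) / (s_G/(n + g + δ)_G) ]^1.8182.
s_M/(n + g + δ)_M = 0.24/0.068 = 3.5294; s_G/(n + g + δ)_G = 0.24/0.107 = 2.2430.
Ratio = (3.5294/2.2430)^1.8182 = 1.5735^1.8182 ≈ 2.2800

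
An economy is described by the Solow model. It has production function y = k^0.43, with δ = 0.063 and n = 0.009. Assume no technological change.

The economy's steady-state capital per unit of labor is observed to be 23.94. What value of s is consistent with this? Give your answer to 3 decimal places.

In steady state, investment equals break-even investment: s·k^α = (n + δ)·k.
So s / (n + δ) = (k*)^(1−α) = 23.94^0.57 = 6.1108.
Therefore s = 6.1108 × (n + δ) = 6.1108 × 0.072 = 0.4400.

s ≈ 0.440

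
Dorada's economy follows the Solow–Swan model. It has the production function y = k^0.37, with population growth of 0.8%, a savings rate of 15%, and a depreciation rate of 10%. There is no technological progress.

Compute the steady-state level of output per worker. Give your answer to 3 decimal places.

y* = 1.213

Steady state requires s·f(k) = (n + δ)·k, i.e. s·k^α = (n + δ)·k.
Rearranging, k^(1−α) = s / (n + δ).
k^0.63 = 0.15 / (0.008 + 0.100) = 0.15 / 0.108 = 1.3889
k* = 1.3889^(1/0.63) ≈ 1.6845
y* = (k*)^α = 1.6845^0.37 ≈ 1.2128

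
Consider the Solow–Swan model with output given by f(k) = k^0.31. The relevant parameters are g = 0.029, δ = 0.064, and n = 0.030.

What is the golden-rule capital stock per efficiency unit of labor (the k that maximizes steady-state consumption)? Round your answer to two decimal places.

The golden rule sets f'(k) = n + g + δ, i.e. α·k^(α−1) = n + g + δ.
So k^(1−α) = α / (n + g + δ) = 0.31 / 0.123 = 2.5203.
k_gold = 2.5203^(1/0.69) ≈ 3.8178

k_gold ≈ 3.82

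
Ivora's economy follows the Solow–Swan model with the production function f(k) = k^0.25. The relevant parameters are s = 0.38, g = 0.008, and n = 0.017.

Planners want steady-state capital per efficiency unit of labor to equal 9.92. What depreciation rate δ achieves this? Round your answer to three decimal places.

δ ≈ 0.043

Steady state requires s·f(k) = (n + g + δ)·k, i.e. s·k^α = (n + g + δ)·k.
So s / (n + g + δ) = (k*)^(1−α) = 9.92^0.75 = 5.5896.
Therefore n + g + δ = s / 5.5896 = 0.38 / 5.5896 = 0.0680, so δ = 0.0680 − 0.025 = 0.0430.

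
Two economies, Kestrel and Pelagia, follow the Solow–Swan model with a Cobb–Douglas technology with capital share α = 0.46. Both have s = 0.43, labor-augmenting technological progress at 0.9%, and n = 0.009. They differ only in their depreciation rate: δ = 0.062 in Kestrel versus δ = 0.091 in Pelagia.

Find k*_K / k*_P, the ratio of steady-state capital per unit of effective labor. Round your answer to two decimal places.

ratio ≈ 1.77

Steady-state k* = [s/(n + g + δ)]^(1/(1−α)), so the ratio is [ (s_K/(n + g + δ)_K) / (s_P/(n + g + δ)_P) ]^1.8519.
s_K/(n + g + δ)_K = 0.43/0.080 = 5.3750; s_P/(n + g + δ)_P = 0.43/0.109 = 3.9450.
Ratio = (5.3750/3.9450)^1.8519 = 1.3625^1.8519 ≈ 1.7733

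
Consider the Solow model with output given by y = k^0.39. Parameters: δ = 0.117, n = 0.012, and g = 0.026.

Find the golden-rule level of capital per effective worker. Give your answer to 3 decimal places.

The golden rule sets f'(k) = n + g + δ, i.e. α·k^(α−1) = n + g + δ.
So k^(1−α) = α / (n + g + δ) = 0.39 / 0.155 = 2.5161.
k_gold = 2.5161^(1/0.61) ≈ 4.5387

k_gold ≈ 4.539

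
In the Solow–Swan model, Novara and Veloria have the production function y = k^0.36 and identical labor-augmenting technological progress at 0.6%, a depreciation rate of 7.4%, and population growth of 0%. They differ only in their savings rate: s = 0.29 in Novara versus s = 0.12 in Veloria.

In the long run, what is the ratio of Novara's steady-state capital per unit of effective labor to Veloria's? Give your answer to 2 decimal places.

k*_N / k*_V ≈ 3.97

Steady-state k* = [s/(n + g + δ)]^(1/(1−α)), so the ratio is [ (s_N/(n + g + δ)_N) / (s_V/(n + g + δ)_V) ]^1.5625.
s_N/(n + g + δ)_N = 0.29/0.080 = 3.6250; s_V/(n + g + δ)_V = 0.12/0.080 = 1.5000.
Ratio = (3.6250/1.5000)^1.5625 = 2.4167^1.5625 ≈ 3.9700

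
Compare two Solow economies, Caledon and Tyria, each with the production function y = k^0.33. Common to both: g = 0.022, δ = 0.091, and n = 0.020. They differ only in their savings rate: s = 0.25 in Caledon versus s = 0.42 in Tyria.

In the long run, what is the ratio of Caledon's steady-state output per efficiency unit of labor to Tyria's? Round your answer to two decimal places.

Steady-state y* = [s/(n + g + δ)]^(α/(1−α)), so the ratio is [ (s_C/(n + g + δ)_C) / (s_T/(n + g + δ)_T) ]^0.4925.
s_C/(n + g + δ)_C = 0.25/0.133 = 1.8797; s_T/(n + g + δ)_T = 0.42/0.133 = 3.1579.
Ratio = (1.8797/3.1579)^0.4925 = 0.5952^0.4925 ≈ 0.7745

ratio ≈ 0.77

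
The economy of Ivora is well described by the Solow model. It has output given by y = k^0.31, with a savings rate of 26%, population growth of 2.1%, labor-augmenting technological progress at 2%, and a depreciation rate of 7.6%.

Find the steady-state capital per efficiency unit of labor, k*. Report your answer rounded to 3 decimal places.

At the steady state, Δk = 0, so s·k^α = (n + g + δ)·k.
Rearranging, k^(1−α) = s / (n + g + δ).
k^0.69 = 0.26 / (0.021 + 0.020 + 0.076) = 0.26 / 0.117 = 2.2222
k* = 2.2222^(1/0.69) ≈ 3.1812

k* ≈ 3.181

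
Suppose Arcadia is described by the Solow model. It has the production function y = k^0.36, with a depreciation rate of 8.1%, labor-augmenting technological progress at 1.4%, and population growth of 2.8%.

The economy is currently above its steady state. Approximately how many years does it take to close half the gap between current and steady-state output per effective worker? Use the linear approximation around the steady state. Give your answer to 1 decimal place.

half-life ≈ 8.8 years

Near the steady state the convergence rate is λ = (1 − α)(n + g + δ).
λ = (1 − 0.36) × 0.123 = 0.64 × 0.123 = 0.07872
Half-life = ln 2 / λ = 0.6931 / 0.07872 ≈ 8.80 years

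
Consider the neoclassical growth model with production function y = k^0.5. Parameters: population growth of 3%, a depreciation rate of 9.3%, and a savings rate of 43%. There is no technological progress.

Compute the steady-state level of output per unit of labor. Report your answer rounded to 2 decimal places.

y* = 3.50

At the steady state, Δk = 0, so s·k^α = (n + δ)·k.
Rearranging, k^(1−α) = s / (n + δ).
k^0.5 = 0.43 / (0.030 + 0.093) = 0.43 / 0.123 = 3.4959
k* = 3.4959^(1/0.5) ≈ 12.2213
y* = (k*)^α = 12.2213^0.5 ≈ 3.4959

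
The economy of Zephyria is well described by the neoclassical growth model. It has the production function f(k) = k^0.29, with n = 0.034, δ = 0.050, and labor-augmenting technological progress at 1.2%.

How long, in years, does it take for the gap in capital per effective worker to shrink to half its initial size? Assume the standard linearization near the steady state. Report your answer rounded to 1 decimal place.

Near the steady state the convergence rate is λ = (1 − α)(n + g + δ).
λ = (1 − 0.29) × 0.096 = 0.71 × 0.096 = 0.06816
Half-life = ln 2 / λ = 0.6931 / 0.06816 ≈ 10.17 years

half-life ≈ 10.2 years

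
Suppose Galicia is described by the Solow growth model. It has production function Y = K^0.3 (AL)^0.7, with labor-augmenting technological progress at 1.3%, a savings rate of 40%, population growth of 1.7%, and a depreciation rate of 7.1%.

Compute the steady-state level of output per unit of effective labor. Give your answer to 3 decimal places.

y* = 1.804

At the steady state, Δk = 0, so s·k^α = (n + g + δ)·k.
Rearranging, k^(1−α) = s / (n + g + δ).
k^0.7 = 0.40 / (0.017 + 0.013 + 0.071) = 0.40 / 0.101 = 3.9604
k* = 3.9604^(1/0.7) ≈ 7.1435
y* = (k*)^α = 7.1435^0.3 ≈ 1.8037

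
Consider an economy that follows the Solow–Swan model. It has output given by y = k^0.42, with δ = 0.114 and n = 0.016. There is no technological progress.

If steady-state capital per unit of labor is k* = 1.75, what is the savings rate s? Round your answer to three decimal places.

Steady state requires s·f(k) = (n + δ)·k, i.e. s·k^α = (n + δ)·k.
So s / (n + δ) = (k*)^(1−α) = 1.75^0.58 = 1.3834.
Therefore s = 1.3834 × (n + δ) = 1.3834 × 0.130 = 0.1798.

s ≈ 0.180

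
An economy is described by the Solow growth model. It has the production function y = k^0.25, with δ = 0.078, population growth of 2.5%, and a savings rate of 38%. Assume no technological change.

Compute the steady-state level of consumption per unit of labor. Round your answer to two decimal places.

In steady state, investment equals break-even investment: s·k^α = (n + δ)·k.
Rearranging, k^(1−α) = s / (n + δ).
k^0.75 = 0.38 / (0.025 + 0.078) = 0.38 / 0.103 = 3.6893
k* = 3.6893^(1/0.75) ≈ 5.7007
y* = (k*)^α = 5.7007^0.25 ≈ 1.5452
c* = (1 − s)·y* = (1 − 0.38) × 1.5452 ≈ 0.9580

c* ≈ 0.96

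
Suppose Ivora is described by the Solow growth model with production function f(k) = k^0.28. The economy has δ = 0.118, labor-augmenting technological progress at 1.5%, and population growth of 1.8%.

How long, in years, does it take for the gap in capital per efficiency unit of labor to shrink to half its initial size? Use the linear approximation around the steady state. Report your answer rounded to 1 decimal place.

Near the steady state the convergence rate is λ = (1 − α)(n + g + δ).
λ = (1 − 0.28) × 0.151 = 0.72 × 0.151 = 0.10872
Half-life = ln 2 / λ = 0.6931 / 0.10872 ≈ 6.38 years

t_½ ≈ 6.4 years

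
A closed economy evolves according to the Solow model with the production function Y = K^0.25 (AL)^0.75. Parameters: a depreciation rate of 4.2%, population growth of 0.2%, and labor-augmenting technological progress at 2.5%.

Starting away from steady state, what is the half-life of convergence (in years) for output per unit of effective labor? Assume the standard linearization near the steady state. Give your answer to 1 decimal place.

Near the steady state the convergence rate is λ = (1 − α)(n + g + δ).
λ = (1 − 0.25) × 0.069 = 0.75 × 0.069 = 0.05175
Half-life = ln 2 / λ = 0.6931 / 0.05175 ≈ 13.39 years

about 13.4 years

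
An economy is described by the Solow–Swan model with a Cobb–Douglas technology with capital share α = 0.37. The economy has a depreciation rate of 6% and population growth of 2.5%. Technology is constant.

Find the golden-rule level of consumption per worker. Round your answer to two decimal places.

At the golden rule, f'(k) = n + δ, so α·k^(α−1) = n + δ and k_gold = (α/(n + δ))^(1/(1−α)).
k_gold = (0.37/0.085)^(1/0.63) = 4.3529^1.5873 ≈ 10.3260
c_gold = f(k_gold) − (n + δ)·k_gold = 2.3722 − 0.085×10.3260 ≈ 1.4945

c_gold ≈ 1.49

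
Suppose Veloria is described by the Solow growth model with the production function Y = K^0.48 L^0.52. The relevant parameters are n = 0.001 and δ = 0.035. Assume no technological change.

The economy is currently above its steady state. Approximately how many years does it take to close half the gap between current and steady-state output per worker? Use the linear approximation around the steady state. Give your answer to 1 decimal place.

t_½ ≈ 37.0 years

Near the steady state the convergence rate is λ = (1 − α)(n + δ).
λ = (1 − 0.48) × 0.036 = 0.52 × 0.036 = 0.01872
Half-life = ln 2 / λ = 0.6931 / 0.01872 ≈ 37.02 years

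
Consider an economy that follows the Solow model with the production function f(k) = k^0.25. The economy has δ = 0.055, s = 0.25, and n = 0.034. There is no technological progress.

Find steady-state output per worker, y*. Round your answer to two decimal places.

At the steady state, Δk = 0, so s·k^α = (n + δ)·k.
Rearranging, k^(1−α) = s / (n + δ).
k^0.75 = 0.25 / (0.034 + 0.055) = 0.25 / 0.089 = 2.8090
k* = 2.8090^(1/0.75) ≈ 3.9634
y* = (k*)^α = 3.9634^0.25 ≈ 1.4110

y* ≈ 1.41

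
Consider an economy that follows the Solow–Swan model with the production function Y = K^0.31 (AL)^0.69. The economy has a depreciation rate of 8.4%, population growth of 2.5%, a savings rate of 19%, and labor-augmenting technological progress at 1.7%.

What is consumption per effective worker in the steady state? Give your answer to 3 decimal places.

c* ≈ 0.974

At the steady state, Δk = 0, so s·k^α = (n + g + δ)·k.
Rearranging, k^(1−α) = s / (n + g + δ).
k^0.69 = 0.19 / (0.025 + 0.017 + 0.084) = 0.19 / 0.126 = 1.5079
k* = 1.5079^(1/0.69) ≈ 1.8135
y* = (k*)^α = 1.8135^0.31 ≈ 1.2027
c* = (1 − s)·y* = (1 − 0.19) × 1.2027 ≈ 0.9742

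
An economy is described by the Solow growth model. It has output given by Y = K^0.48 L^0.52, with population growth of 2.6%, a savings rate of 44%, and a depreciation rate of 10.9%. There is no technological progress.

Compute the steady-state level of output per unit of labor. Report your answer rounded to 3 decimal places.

In steady state, investment equals break-even investment: s·k^α = (n + δ)·k.
Dividing both sides by k: k^(1−α) = s / (n + δ).
k^0.52 = 0.44 / (0.026 + 0.109) = 0.44 / 0.135 = 3.2593
k* = 3.2593^(1/0.52) ≈ 9.7001
y* = (k*)^α = 9.7001^0.48 ≈ 2.9761

y* = 2.976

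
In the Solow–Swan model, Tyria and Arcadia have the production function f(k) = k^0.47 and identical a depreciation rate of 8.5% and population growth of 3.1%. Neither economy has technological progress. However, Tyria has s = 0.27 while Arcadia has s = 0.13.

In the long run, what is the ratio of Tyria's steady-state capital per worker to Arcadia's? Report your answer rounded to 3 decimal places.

Steady-state k* = [s/(n + δ)]^(1/(1−α)), so the ratio is [ (s_T/(n + δ)_T) / (s_A/(n + δ)_A) ]^1.8868.
s_T/(n + δ)_T = 0.27/0.116 = 2.3276; s_A/(n + δ)_A = 0.13/0.116 = 1.1207.
Ratio = (2.3276/1.1207)^1.8868 = 2.0769^1.8868 ≈ 3.9710

ratio ≈ 3.971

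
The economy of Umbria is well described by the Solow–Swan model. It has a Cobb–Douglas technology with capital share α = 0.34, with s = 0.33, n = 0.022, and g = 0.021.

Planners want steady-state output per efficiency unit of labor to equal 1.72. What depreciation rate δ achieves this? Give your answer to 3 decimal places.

δ ≈ 0.072

At the steady state, Δk = 0, so s·k^α = (n + g + δ)·k.
Since y* = [s/(n + g + δ)]^(α/(1−α)), we have s/(n + g + δ) = (y*)^((1−α)/α) = 1.72^1.9412 = 2.8655.
Therefore n + g + δ = s / 2.8655 = 0.33 / 2.8655 = 0.1152, so δ = 0.1152 − 0.043 = 0.0722.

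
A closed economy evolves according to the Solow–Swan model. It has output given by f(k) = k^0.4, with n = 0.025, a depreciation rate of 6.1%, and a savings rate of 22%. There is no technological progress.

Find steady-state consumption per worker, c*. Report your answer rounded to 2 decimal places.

At the steady state, Δk = 0, so s·k^α = (n + δ)·k.
Rearranging, k^(1−α) = s / (n + δ).
k^0.6 = 0.22 / (0.025 + 0.061) = 0.22 / 0.086 = 2.5581
k* = 2.5581^(1/0.6) ≈ 4.7848
y* = (k*)^α = 4.7848^0.4 ≈ 1.8704
c* = (1 − s)·y* = (1 − 0.22) × 1.8704 ≈ 1.4589

c* ≈ 1.46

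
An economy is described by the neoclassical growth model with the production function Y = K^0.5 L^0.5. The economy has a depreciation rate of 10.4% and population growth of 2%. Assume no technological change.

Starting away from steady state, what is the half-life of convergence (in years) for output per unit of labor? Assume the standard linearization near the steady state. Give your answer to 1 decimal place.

Near the steady state the convergence rate is λ = (1 − α)(n + δ).
λ = (1 − 0.5) × 0.124 = 0.5 × 0.124 = 0.0620
Half-life = ln 2 / λ = 0.6931 / 0.0620 ≈ 11.18 years

half-life ≈ 11.2 years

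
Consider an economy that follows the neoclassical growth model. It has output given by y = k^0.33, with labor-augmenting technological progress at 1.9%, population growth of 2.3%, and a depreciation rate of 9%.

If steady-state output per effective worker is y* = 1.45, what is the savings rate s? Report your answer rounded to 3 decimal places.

s ≈ 0.281

At the steady state, Δk = 0, so s·k^α = (n + g + δ)·k.
Since y* = [s/(n + g + δ)]^(α/(1−α)), we have s/(n + g + δ) = (y*)^((1−α)/α) = 1.45^2.0303 = 2.1263.
Therefore s = 2.1263 × (n + g + δ) = 2.1263 × 0.132 = 0.2807.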